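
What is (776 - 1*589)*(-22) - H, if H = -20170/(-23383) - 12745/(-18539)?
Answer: -1784080403783/433497437 ≈ -4115.5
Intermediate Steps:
H = 671947965/433497437 (H = -20170*(-1/23383) - 12745*(-1/18539) = 20170/23383 + 12745/18539 = 671947965/433497437 ≈ 1.5501)
(776 - 1*589)*(-22) - H = (776 - 1*589)*(-22) - 1*671947965/433497437 = (776 - 589)*(-22) - 671947965/433497437 = 187*(-22) - 671947965/433497437 = -4114 - 671947965/433497437 = -1784080403783/433497437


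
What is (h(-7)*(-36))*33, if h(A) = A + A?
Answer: 16632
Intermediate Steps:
h(A) = 2*A
(h(-7)*(-36))*33 = ((2*(-7))*(-36))*33 = -14*(-36)*33 = 504*33 = 16632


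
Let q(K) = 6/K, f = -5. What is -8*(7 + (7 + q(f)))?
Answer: -512/5 ≈ -102.40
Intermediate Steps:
-8*(7 + (7 + q(f))) = -8*(7 + (7 + 6/(-5))) = -8*(7 + (7 + 6*(-1/5))) = -8*(7 + (7 - 6/5)) = -8*(7 + 29/5) = -8*64/5 = -512/5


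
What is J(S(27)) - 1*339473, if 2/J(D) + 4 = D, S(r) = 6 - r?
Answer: -8486827/25 ≈ -3.3947e+5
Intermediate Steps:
J(D) = 2/(-4 + D)
J(S(27)) - 1*339473 = 2/(-4 + (6 - 1*27)) - 1*339473 = 2/(-4 + (6 - 27)) - 339473 = 2/(-4 - 21) - 339473 = 2/(-25) - 339473 = 2*(-1/25) - 339473 = -2/25 - 339473 = -8486827/25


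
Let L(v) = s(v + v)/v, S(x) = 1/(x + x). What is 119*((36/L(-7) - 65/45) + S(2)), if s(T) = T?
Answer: 71995/36 ≈ 1999.9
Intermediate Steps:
S(x) = 1/(2*x)
L(v) = 2 (L(v) = (v + v)/v = (2*v)/v = 2)
119*((36/L(-7) - 65/45) + S(2)) = 119*((36/2 - 65/45) + (½)/2) = 119*((36*(½) - 65*1/45) + (½)*(½)) = 119*((18 - 13/9) + ¼) = 119*(149/9 + ¼) = 119*(605/36) = 71995/36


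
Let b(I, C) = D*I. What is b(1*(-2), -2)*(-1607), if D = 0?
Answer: 0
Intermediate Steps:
b(I, C) = 0 (b(I, C) = 0*I = 0)
b(1*(-2), -2)*(-1607) = 0*(-1607) = 0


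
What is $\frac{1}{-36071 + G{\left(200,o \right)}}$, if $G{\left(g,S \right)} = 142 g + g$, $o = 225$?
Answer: $- \frac{1}{7471} \approx -0.00013385$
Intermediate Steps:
$G{\left(g,S \right)} = 143 g$
$\frac{1}{-36071 + G{\left(200,o \right)}} = \frac{1}{-36071 + 143 \cdot 200} = \frac{1}{-36071 + 28600} = \frac{1}{-7471} = - \frac{1}{7471}$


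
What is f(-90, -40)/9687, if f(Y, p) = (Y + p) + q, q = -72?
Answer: -202/9687 ≈ -0.020853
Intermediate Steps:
f(Y, p) = -72 + Y + p (f(Y, p) = (Y + p) - 72 = -72 + Y + p)
f(-90, -40)/9687 = (-72 - 90 - 40)/9687 = -202*1/9687 = -202/9687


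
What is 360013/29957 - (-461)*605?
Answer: 8355517098/29957 ≈ 2.7892e+5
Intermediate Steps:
360013/29957 - (-461)*605 = 360013*(1/29957) - 461*(-605) = 360013/29957 + 278905 = 8355517098/29957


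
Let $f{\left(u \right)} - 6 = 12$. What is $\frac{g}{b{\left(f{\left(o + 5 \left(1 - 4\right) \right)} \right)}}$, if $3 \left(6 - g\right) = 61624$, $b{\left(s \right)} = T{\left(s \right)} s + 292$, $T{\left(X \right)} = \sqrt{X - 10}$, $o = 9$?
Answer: $- \frac{2248619}{31002} + \frac{92409 \sqrt{2}}{10334} \approx -59.885$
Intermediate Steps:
$T{\left(X \right)} = \sqrt{-10 + X}$
$f{\left(u \right)} = 18$ ($f{\left(u \right)} = 6 + 12 = 18$)
$b{\left(s \right)} = 292 + s \sqrt{-10 + s}$ ($b{\left(s \right)} = \sqrt{-10 + s} s + 292 = s \sqrt{-10 + s} + 292 = 292 + s \sqrt{-10 + s}$)
$g = - \frac{61606}{3}$ ($g = 6 - \frac{61624}{3} = - \frac{61606}{3} \approx -20535.0$)
$\frac{g}{b{\left(f{\left(o + 5 \left(1 - 4\right) \right)} \right)}} = - \frac{61606}{3 \left(292 + 18 \sqrt{-10 + 18}\right)} = - \frac{61606}{3 \left(292 + 18 \sqrt{8}\right)} = - \frac{61606}{3 \left(292 + 18 \cdot 2 \sqrt{2}\right)} = - \frac{61606}{3 \left(292 + 36 \sqrt{2}\right)}$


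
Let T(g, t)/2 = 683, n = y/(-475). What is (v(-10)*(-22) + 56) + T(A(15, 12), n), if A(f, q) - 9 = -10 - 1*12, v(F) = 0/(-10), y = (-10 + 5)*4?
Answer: 1422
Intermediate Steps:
y = -20 (y = -5*4 = -20)
v(F) = 0 (v(F) = 0*(-⅒) = 0)
A(f, q) = -13 (A(f, q) = 9 + (-10 - 1*12) = 9 + (-10 - 12) = 9 - 22 = -13)
n = 4/95 (n = -20/(-475) = -20*(-1/475) = 4/95 ≈ 0.042105)
T(g, t) = 1366 (T(g, t) = 2*683 = 1366)
(v(-10)*(-22) + 56) + T(A(15, 12), n) = (0*(-22) + 56) + 1366 = (0 + 56) + 1366 = 56 + 1366 = 1422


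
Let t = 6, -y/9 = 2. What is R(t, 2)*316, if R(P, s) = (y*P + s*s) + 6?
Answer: -30968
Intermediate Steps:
y = -18 (y = -9*2 = -18)
R(P, s) = 6 + s² - 18*P (R(P, s) = (-18*P + s*s) + 6 = (-18*P + s²) + 6 = (s² - 18*P) + 6 = 6 + s² - 18*P)
R(t, 2)*316 = (6 + 2² - 18*6)*316 = (6 + 4 - 108)*316 = -98*316 = -30968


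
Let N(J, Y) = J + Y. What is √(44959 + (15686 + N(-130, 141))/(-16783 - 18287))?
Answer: 17*√191331293790/35070 ≈ 212.03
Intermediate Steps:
√(44959 + (15686 + N(-130, 141))/(-16783 - 18287)) = √(44959 + (15686 + (-130 + 141))/(-16783 - 18287)) = √(44959 + (15686 + 11)/(-35070)) = √(44959 + 15697*(-1/35070)) = √(44959 - 15697/35070) = √(1576696433/35070) = 17*√191331293790/35070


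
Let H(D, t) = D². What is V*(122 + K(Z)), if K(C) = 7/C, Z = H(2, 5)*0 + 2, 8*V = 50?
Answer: 6275/8 ≈ 784.38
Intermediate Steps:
V = 25/4 (V = (⅛)*50 = 25/4 ≈ 6.2500)
Z = 2 (Z = 2²*0 + 2 = 4*0 + 2 = 0 + 2 = 2)
V*(122 + K(Z)) = 25*(122 + 7/2)/4 = (25/4)*(251/2) = 6275/8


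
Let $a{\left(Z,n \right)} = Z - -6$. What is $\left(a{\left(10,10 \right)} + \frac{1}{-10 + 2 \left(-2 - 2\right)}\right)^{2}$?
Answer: $\frac{82369}{324} \approx 254.23$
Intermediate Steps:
$a{\left(Z,n \right)} = 6 + Z$ ($a{\left(Z,n \right)} = Z + 6 = 6 + Z$)
$\left(a{\left(10,10 \right)} + \frac{1}{-10 + 2 \left(-2 - 2\right)}\right)^{2} = \left(\left(6 + 10\right) + \frac{1}{-10 + 2 \left(-2 - 2\right)}\right)^{2} = \left(16 + \frac{1}{-10 + 2 \left(-4\right)}\right)^{2} = \left(16 + \frac{1}{-10 - 8}\right)^{2} = \left(16 + \frac{1}{-18}\right)^{2} = \left(16 - \frac{1}{18}\right)^{2} = \left(\frac{287}{18}\right)^{2} = \frac{82369}{324}$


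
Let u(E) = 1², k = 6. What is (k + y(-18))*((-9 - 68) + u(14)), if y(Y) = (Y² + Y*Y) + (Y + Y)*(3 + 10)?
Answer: -14136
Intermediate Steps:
y(Y) = 2*Y² + 26*Y (y(Y) = (Y² + Y²) + (2*Y)*13 = 2*Y² + 26*Y)
u(E) = 1
(k + y(-18))*((-9 - 68) + u(14)) = (6 + 2*(-18)*(13 - 18))*((-9 - 68) + 1) = (6 + 2*(-18)*(-5))*(-77 + 1) = (6 + 180)*(-76) = 186*(-76) = -14136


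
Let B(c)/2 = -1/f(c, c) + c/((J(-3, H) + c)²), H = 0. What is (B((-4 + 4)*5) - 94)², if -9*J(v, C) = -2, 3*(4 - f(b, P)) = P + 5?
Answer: 440896/49 ≈ 8997.9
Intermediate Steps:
f(b, P) = 7/3 - P/3 (f(b, P) = 4 - (P + 5)/3 = 4 - (5 + P)/3 = 4 + (-5/3 - P/3) = 7/3 - P/3)
J(v, C) = 2/9 (J(v, C) = -⅑*(-2) = 2/9)
B(c) = -2/(7/3 - c/3) + 2*c/(2/9 + c)² (B(c) = 2*(-1/(7/3 - c/3) + c/((2/9 + c)²)) = 2*(-1/(7/3 - c/3) + c/(2/9 + c)²) = -2/(7/3 - c/3) + 2*c/(2/9 + c)²)
(B((-4 + 4)*5) - 94)² = (6*((2 + 9*((-4 + 4)*5))² + 27*((-4 + 4)*5)*(-7 + (-4 + 4)*5))/((-7 + (-4 + 4)*5)*(2 + 9*((-4 + 4)*5))²) - 94)² = (6*((2 + 9*(0*5))² + 27*(0*5)*(-7 + 0*5))/((-7 + 0*5)*(2 + 9*(0*5))²) - 94)² = (6*((2 + 9*0)² + 27*0*(-7 + 0))/((-7 + 0)*(2 + 9*0)²) - 94)² = (6*((2 + 0)² + 27*0*(-7))/(-7*(2 + 0)²) - 94)² = (6*(-⅐)*(2² + 0)/2² - 94)² = (6*(-⅐)*(¼)*(4 + 0) - 94)² = (6*(-⅐)*(¼)*4 - 94)² = (-6/7 - 94)² = (-664/7)² = 440896/49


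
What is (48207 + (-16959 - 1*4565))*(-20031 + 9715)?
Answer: -275261828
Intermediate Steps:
(48207 + (-16959 - 1*4565))*(-20031 + 9715) = (48207 + (-16959 - 4565))*(-10316) = (48207 - 21524)*(-10316) = 26683*(-10316) = -275261828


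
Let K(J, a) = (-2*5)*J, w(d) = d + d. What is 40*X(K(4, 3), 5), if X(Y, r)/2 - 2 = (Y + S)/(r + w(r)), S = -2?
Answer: -64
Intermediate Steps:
w(d) = 2*d
K(J, a) = -10*J
X(Y, r) = 4 + 2*(-2 + Y)/(3*r) (X(Y, r) = 4 + 2*((Y - 2)/(r + 2*r)) = 4 + 2*((-2 + Y)/((3*r))) = 4 + 2*((-2 + Y)*(1/(3*r))) = 4 + 2*((-2 + Y)/(3*r)) = 4 + 2*(-2 + Y)/(3*r))
40*X(K(4, 3), 5) = 40*((⅔)*(-2 - 10*4 + 6*5)/5) = 40*((⅔)*(⅕)*(-2 - 40 + 30)) = 40*((⅔)*(⅕)*(-12)) = 40*(-8/5) = -64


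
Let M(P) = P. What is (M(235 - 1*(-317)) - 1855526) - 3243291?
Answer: -5098265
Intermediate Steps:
(M(235 - 1*(-317)) - 1855526) - 3243291 = ((235 - 1*(-317)) - 1855526) - 3243291 = ((235 + 317) - 1855526) - 3243291 = (552 - 1855526) - 3243291 = -1854974 - 3243291 = -5098265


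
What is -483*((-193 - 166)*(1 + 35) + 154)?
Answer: 6167910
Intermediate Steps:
-483*((-193 - 166)*(1 + 35) + 154) = -483*(-359*36 + 154) = -483*(-12924 + 154) = -483*(-12770) = 6167910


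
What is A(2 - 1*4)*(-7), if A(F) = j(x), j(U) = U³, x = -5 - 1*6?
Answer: 9317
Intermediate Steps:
x = -11 (x = -5 - 6 = -11)
A(F) = -1331 (A(F) = (-11)³ = -1331)
A(2 - 1*4)*(-7) = -1331*(-7) = 9317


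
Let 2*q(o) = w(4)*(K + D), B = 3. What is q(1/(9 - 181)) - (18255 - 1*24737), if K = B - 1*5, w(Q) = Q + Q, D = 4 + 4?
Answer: 6506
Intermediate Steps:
D = 8
w(Q) = 2*Q
K = -2 (K = 3 - 1*5 = 3 - 5 = -2)
q(o) = 24 (q(o) = ((2*4)*(-2 + 8))/2 = (8*6)/2 = (½)*48 = 24)
q(1/(9 - 181)) - (18255 - 1*24737) = 24 - (18255 - 1*24737) = 24 - (18255 - 24737) = 24 - 1*(-6482) = 24 + 6482 = 6506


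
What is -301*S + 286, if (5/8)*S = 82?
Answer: -196026/5 ≈ -39205.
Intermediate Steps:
S = 656/5 (S = (8/5)*82 = 656/5 ≈ 131.20)
-301*S + 286 = -301*656/5 + 286 = -197456/5 + 286 = -196026/5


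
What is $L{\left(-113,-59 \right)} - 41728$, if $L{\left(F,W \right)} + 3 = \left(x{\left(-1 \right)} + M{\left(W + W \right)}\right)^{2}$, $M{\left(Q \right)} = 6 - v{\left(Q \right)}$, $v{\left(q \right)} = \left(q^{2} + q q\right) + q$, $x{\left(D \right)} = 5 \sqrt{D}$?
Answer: $768578420 - 277240 i \approx 7.6858 \cdot 10^{8} - 2.7724 \cdot 10^{5} i$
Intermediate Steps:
$v{\left(q \right)} = q + 2 q^{2}$ ($v{\left(q \right)} = \left(q^{2} + q^{2}\right) + q = 2 q^{2} + q = q + 2 q^{2}$)
$M{\left(Q \right)} = 6 - Q \left(1 + 2 Q\right)$
$L{\left(F,W \right)} = -3 + \left(6 + 5 i - 2 W \left(1 + 4 W\right)\right)^{2}$ ($L{\left(F,W \right)} = -3 + \left(5 \sqrt{-1} - \left(-6 + \left(W + W\right) \left(1 + 2 \left(W + W\right)\right)\right)\right)^{2} = -3 + \left(5 i - \left(-6 + 2 W \left(1 + 2 \cdot 2 W\right)\right)\right)^{2} = -3 + \left(5 i - \left(-6 + 2 W \left(1 + 4 W\right)\right)\right)^{2} = -3 + \left(6 + 5 i - 2 W \left(1 + 4 W\right)\right)^{2}$)
$L{\left(-113,-59 \right)} - 41728 = \left(-3 + \left(6 + 5 i - - 118 \left(1 + 4 \left(-59\right)\right)\right)^{2}\right) - 41728 = \left(-3 + \left(6 + 5 i - - 118 \left(1 - 236\right)\right)^{2}\right) - 41728 = \left(-3 + \left(6 + 5 i - \left(-118\right) \left(-235\right)\right)^{2}\right) - 41728 = \left(-3 + \left(6 + 5 i - 27730\right)^{2}\right) - 41728 = \left(-3 + \left(-27724 + 5 i\right)^{2}\right) - 41728 = -41731 + \left(-27724 + 5 i\right)^{2}$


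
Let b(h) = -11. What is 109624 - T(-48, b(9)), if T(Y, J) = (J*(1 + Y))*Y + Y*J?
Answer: 133912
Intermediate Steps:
T(Y, J) = J*Y + J*Y*(1 + Y) (T(Y, J) = J*Y*(1 + Y) + J*Y = J*Y + J*Y*(1 + Y))
109624 - T(-48, b(9)) = 109624 - (-11)*(-48)*(2 - 48) = 109624 - (-11)*(-48)*(-46) = 109624 - 1*(-24288) = 109624 + 24288 = 133912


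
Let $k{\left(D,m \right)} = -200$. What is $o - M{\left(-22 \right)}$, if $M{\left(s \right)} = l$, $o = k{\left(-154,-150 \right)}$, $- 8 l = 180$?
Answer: $- \frac{355}{2} \approx -177.5$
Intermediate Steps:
$l = - \frac{45}{2}$ ($l = \left(- \frac{1}{8}\right) 180 = - \frac{45}{2} \approx -22.5$)
$o = -200$
$M{\left(s \right)} = - \frac{45}{2}$
$o - M{\left(-22 \right)} = -200 - - \frac{45}{2} = -200 + \frac{45}{2} = - \frac{355}{2}$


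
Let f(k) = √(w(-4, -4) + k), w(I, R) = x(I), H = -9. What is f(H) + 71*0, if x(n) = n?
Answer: I*√13 ≈ 3.6056*I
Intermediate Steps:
w(I, R) = I
f(k) = √(-4 + k)
f(H) + 71*0 = √(-4 - 9) + 71*0 = √(-13) + 0 = I*√13 + 0 = I*√13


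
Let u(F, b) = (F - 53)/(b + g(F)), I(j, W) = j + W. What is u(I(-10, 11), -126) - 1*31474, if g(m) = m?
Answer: -3934198/125 ≈ -31474.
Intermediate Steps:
I(j, W) = W + j
u(F, b) = (-53 + F)/(F + b) (u(F, b) = (F - 53)/(b + F) = (-53 + F)/(F + b))
u(I(-10, 11), -126) - 1*31474 = (-53 + (11 - 10))/((11 - 10) - 126) - 1*31474 = (-53 + 1)/(1 - 126) - 31474 = -52/(-125) - 31474 = -1/125*(-52) - 31474 = 52/125 - 31474 = -3934198/125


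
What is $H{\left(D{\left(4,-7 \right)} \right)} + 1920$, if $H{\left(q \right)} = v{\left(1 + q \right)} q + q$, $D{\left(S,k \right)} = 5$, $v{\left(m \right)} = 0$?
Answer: $1925$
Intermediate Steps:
$H{\left(q \right)} = q$ ($H{\left(q \right)} = 0 q + q = 0 + q = q$)
$H{\left(D{\left(4,-7 \right)} \right)} + 1920 = 5 + 1920 = 1925$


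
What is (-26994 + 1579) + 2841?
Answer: -22574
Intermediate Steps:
(-26994 + 1579) + 2841 = -25415 + 2841 = -22574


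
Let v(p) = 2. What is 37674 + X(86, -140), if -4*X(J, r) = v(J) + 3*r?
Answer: 75557/2 ≈ 37779.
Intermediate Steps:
X(J, r) = -½ - 3*r/4 (X(J, r) = -(2 + 3*r)/4 = -½ - 3*r/4)
37674 + X(86, -140) = 37674 + (-½ - ¾*(-140)) = 37674 + (-½ + 105) = 37674 + 209/2 = 75557/2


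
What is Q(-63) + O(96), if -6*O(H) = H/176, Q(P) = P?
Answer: -694/11 ≈ -63.091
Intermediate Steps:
O(H) = -H/1056 (O(H) = -H/(6*176) = -H/1056)
Q(-63) + O(96) = -63 - 1/1056*96 = -63 - 1/11 = -694/11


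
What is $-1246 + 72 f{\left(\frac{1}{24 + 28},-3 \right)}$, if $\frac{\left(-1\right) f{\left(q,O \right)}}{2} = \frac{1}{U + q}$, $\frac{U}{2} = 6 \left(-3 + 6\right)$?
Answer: $- \frac{2341246}{1873} \approx -1250.0$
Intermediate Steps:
$U = 36$ ($U = 2 \cdot 6 \left(-3 + 6\right) = 2 \cdot 6 \cdot 3 = 2 \cdot 18 = 36$)
$f{\left(q,O \right)} = - \frac{2}{36 + q}$
$-1246 + 72 f{\left(\frac{1}{24 + 28},-3 \right)} = -1246 + 72 \left(- \frac{2}{36 + \frac{1}{24 + 28}}\right) = -1246 + 72 \left(- \frac{2}{36 + \frac{1}{52}}\right) = -1246 + 72 \left(- \frac{2}{\frac{1873}{52}}\right) = -1246 + 72 \left(\left(-2\right) \frac{52}{1873}\right) = -1246 + 72 \left(- \frac{104}{1873}\right) = -1246 - \frac{7488}{1873} = - \frac{2341246}{1873}$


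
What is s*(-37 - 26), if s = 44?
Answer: -2772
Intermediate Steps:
s*(-37 - 26) = 44*(-37 - 26) = 44*(-63) = -2772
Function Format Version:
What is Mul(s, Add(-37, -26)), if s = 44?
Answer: -2772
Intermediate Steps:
Mul(s, Add(-37, -26)) = Mul(44, Add(-37, -26)) = Mul(44, -63) = -2772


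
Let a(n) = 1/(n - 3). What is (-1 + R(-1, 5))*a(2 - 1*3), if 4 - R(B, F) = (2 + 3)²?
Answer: 11/2 ≈ 5.5000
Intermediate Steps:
a(n) = 1/(-3 + n)
R(B, F) = -21 (R(B, F) = 4 - (2 + 3)² = 4 - 1*5² = 4 - 1*25 = 4 - 25 = -21)
(-1 + R(-1, 5))*a(2 - 1*3) = (-1 - 21)/(-3 + (2 - 1*3)) = -22/(-3 + (2 - 3)) = -22/(-3 - 1) = -22/(-4) = -22*(-¼) = 11/2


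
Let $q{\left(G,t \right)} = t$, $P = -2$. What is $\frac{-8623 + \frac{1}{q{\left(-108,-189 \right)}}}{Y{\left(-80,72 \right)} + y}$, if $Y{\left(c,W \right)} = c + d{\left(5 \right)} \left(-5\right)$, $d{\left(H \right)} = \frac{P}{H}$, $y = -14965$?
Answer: $\frac{1629748}{2843127} \approx 0.57322$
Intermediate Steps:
$d{\left(H \right)} = - \frac{2}{H}$
$Y{\left(c,W \right)} = 2 + c$ ($Y{\left(c,W \right)} = c + - \frac{2}{5} \left(-5\right) = c + \left(-2\right) \frac{1}{5} \left(-5\right) = c - -2 = c + 2 = 2 + c$)
$\frac{-8623 + \frac{1}{q{\left(-108,-189 \right)}}}{Y{\left(-80,72 \right)} + y} = \frac{-8623 + \frac{1}{-189}}{\left(2 - 80\right) - 14965} = \frac{-8623 - \frac{1}{189}}{-78 - 14965} = - \frac{1629748}{189 \left(-15043\right)} = \left(- \frac{1629748}{189}\right) \left(- \frac{1}{15043}\right) = \frac{1629748}{2843127}$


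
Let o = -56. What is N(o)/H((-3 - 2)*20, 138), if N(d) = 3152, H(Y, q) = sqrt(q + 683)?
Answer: 3152*sqrt(821)/821 ≈ 110.01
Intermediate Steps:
H(Y, q) = sqrt(683 + q)
N(o)/H((-3 - 2)*20, 138) = 3152/(sqrt(683 + 138)) = 3152/(sqrt(821)) = 3152*(sqrt(821)/821) = 3152*sqrt(821)/821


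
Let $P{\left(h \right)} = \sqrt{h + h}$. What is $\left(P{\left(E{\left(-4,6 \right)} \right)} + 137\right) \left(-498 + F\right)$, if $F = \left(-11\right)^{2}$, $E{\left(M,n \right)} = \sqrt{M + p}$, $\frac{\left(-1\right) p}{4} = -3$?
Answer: $-51649 - 754 \sqrt[4]{2} \approx -52546.0$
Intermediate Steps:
$p = 12$ ($p = \left(-4\right) \left(-3\right) = 12$)
$E{\left(M,n \right)} = \sqrt{12 + M}$ ($E{\left(M,n \right)} = \sqrt{M + 12} = \sqrt{12 + M}$)
$P{\left(h \right)} = \sqrt{2} \sqrt{h}$ ($P{\left(h \right)} = \sqrt{2 h} = \sqrt{2} \sqrt{h}$)
$F = 121$
$\left(P{\left(E{\left(-4,6 \right)} \right)} + 137\right) \left(-498 + F\right) = \left(\sqrt{2} \sqrt{\sqrt{12 - 4}} + 137\right) \left(-498 + 121\right) = \left(\sqrt{2} \sqrt{\sqrt{8}} + 137\right) \left(-377\right) = \left(\sqrt{2} \sqrt{2 \sqrt{2}} + 137\right) \left(-377\right) = \left(\sqrt{2} \cdot 2^{\frac{3}{4}} + 137\right) \left(-377\right) = \left(2 \sqrt[4]{2} + 137\right) \left(-377\right) = \left(137 + 2 \sqrt[4]{2}\right) \left(-377\right) = -51649 - 754 \sqrt[4]{2}$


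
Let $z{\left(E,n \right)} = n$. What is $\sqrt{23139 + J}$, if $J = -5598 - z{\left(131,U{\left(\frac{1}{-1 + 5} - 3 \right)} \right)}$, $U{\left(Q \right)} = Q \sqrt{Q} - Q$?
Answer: $\frac{\sqrt{280612 + 22 i \sqrt{11}}}{4} \approx 132.43 + 0.017218 i$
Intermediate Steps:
$U{\left(Q \right)} = Q^{\frac{3}{2}} - Q$
$J = - \frac{22403}{4} + \frac{11 i \sqrt{11}}{8}$ ($J = -5598 - \left(\left(\frac{1}{-1 + 5} - 3\right)^{\frac{3}{2}} - \left(\frac{1}{-1 + 5} - 3\right)\right) = -5598 - \left(\left(\frac{1}{4} - 3\right)^{\frac{3}{2}} - \left(\frac{1}{4} - 3\right)\right) = -5598 - \left(\left(- \frac{11}{4}\right)^{\frac{3}{2}} - - \frac{11}{4}\right) = -5598 - \left(- \frac{11 i \sqrt{11}}{8} + \frac{11}{4}\right) = -5598 - \left(\frac{11}{4} - \frac{11 i \sqrt{11}}{8}\right) = - \frac{22403}{4} + \frac{11 i \sqrt{11}}{8} \approx -5600.8 + 4.5604 i$)
$\sqrt{23139 + J} = \sqrt{23139 - \left(\frac{22403}{4} - \frac{11 i \sqrt{11}}{8}\right)} = \sqrt{\frac{70153}{4} + \frac{11 i \sqrt{11}}{8}}$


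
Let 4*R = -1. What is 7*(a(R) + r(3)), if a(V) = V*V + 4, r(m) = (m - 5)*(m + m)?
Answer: -889/16 ≈ -55.563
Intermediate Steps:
R = -1/4 (R = (1/4)*(-1) = -1/4 ≈ -0.25000)
r(m) = 2*m*(-5 + m) (r(m) = (-5 + m)*(2*m) = 2*m*(-5 + m))
a(V) = 4 + V**2 (a(V) = V**2 + 4 = 4 + V**2)
7*(a(R) + r(3)) = 7*((4 + (-1/4)**2) + 2*3*(-5 + 3)) = 7*((4 + 1/16) + 2*3*(-2)) = 7*(65/16 - 12) = 7*(-127/16) = -889/16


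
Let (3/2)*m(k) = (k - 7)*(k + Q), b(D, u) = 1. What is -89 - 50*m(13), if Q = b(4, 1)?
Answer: -2889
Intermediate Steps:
Q = 1
m(k) = 2*(1 + k)*(-7 + k)/3 (m(k) = 2*((k - 7)*(k + 1))/3 = 2*((-7 + k)*(1 + k))/3 = 2*((1 + k)*(-7 + k))/3 = 2*(1 + k)*(-7 + k)/3)
-89 - 50*m(13) = -89 - 50*(-14/3 - 4*13 + (⅔)*13²) = -89 - 50*(-14/3 - 52 + (⅔)*169) = -89 - 50*(-14/3 - 52 + 338/3) = -89 - 50*56 = -89 - 2800 = -2889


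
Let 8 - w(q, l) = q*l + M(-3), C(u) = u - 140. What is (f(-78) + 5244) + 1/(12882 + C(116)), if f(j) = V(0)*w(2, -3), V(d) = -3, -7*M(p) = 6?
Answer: 467979775/90006 ≈ 5199.4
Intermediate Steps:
M(p) = -6/7 (M(p) = -⅐*6 = -6/7)
C(u) = -140 + u
w(q, l) = 62/7 - l*q (w(q, l) = 8 - (q*l - 6/7) = 8 - (l*q - 6/7) = 8 - (-6/7 + l*q) = 8 + (6/7 - l*q) = 62/7 - l*q)
f(j) = -312/7 (f(j) = -3*(62/7 - 1*(-3)*2) = -3*(62/7 + 6) = -3*104/7 = -312/7)
(f(-78) + 5244) + 1/(12882 + C(116)) = (-312/7 + 5244) + 1/(12882 + (-140 + 116)) = 36396/7 + 1/(12882 - 24) = 36396/7 + 1/12858 = 467979775/90006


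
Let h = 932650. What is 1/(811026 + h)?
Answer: 1/1743676 ≈ 5.7350e-7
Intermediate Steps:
1/(811026 + h) = 1/(811026 + 932650) = 1/1743676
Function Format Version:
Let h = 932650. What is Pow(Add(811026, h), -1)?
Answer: Rational(1, 1743676) ≈ 5.7350e-7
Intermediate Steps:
Pow(Add(811026, h), -1) = Pow(Add(811026, 932650), -1) = Pow(1743676, -1) = Rational(1, 1743676)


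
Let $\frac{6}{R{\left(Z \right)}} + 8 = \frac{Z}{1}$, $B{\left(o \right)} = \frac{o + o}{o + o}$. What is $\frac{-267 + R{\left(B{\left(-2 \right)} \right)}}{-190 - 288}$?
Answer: $\frac{1875}{3346} \approx 0.56037$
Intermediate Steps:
$B{\left(o \right)} = 1$ ($B{\left(o \right)} = \frac{2 o}{2 o} = 2 o \frac{1}{2 o} = 1$)
$R{\left(Z \right)} = \frac{6}{-8 + Z}$ ($R{\left(Z \right)} = \frac{6}{-8 + \frac{Z}{1}} = \frac{6}{-8 + Z 1} = \frac{6}{-8 + Z}$)
$\frac{-267 + R{\left(B{\left(-2 \right)} \right)}}{-190 - 288} = \frac{-267 + \frac{6}{-8 + 1}}{-190 - 288} = \frac{-267 + \frac{6}{-7}}{-478} = \left(-267 + 6 \left(- \frac{1}{7}\right)\right) \left(- \frac{1}{478}\right) = \left(-267 - \frac{6}{7}\right) \left(- \frac{1}{478}\right) = \left(- \frac{1875}{7}\right) \left(- \frac{1}{478}\right) = \frac{1875}{3346}$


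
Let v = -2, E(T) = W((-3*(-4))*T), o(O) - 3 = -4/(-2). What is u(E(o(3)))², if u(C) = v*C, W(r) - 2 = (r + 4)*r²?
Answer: 212340326416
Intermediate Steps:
o(O) = 5 (o(O) = 3 - 4/(-2) = 3 - 4*(-½) = 3 + 2 = 5)
W(r) = 2 + r²*(4 + r) (W(r) = 2 + (r + 4)*r² = 2 + (4 + r)*r² = 2 + r²*(4 + r))
E(T) = 2 + 576*T² + 1728*T³ (E(T) = 2 + ((-3*(-4))*T)³ + 4*((-3*(-4))*T)² = 2 + (12*T)³ + 4*(12*T)² = 2 + 1728*T³ + 4*(144*T²) = 2 + 1728*T³ + 576*T² = 2 + 576*T² + 1728*T³)
u(C) = -2*C
u(E(o(3)))² = (-2*(2 + 576*5² + 1728*5³))² = (-2*(2 + 576*25 + 1728*125))² = (-2*(2 + 14400 + 216000))² = (-2*230402)² = (-460804)² = 212340326416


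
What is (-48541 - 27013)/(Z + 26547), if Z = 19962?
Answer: -2042/1257 ≈ -1.6245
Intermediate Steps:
(-48541 - 27013)/(Z + 26547) = (-48541 - 27013)/(19962 + 26547) = -75554/46509 = -75554*1/46509 = -2042/1257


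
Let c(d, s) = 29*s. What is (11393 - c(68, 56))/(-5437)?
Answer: -9769/5437 ≈ -1.7968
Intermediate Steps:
(11393 - c(68, 56))/(-5437) = (11393 - 29*56)/(-5437) = (11393 - 1*1624)*(-1/5437) = (11393 - 1624)*(-1/5437) = 9769*(-1/5437) = -9769/5437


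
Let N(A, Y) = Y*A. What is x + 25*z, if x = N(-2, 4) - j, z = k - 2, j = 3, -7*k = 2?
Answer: -477/7 ≈ -68.143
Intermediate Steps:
k = -2/7 (k = -1/7*2 = -2/7 ≈ -0.28571)
N(A, Y) = A*Y
z = -16/7 (z = -2/7 - 2 = -16/7 ≈ -2.2857)
x = -11 (x = -2*4 - 1*3 = -8 - 3 = -11)
x + 25*z = -11 + 25*(-16/7) = -11 - 400/7 = -477/7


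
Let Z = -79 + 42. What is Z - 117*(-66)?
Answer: 7685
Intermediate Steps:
Z = -37
Z - 117*(-66) = -37 - 117*(-66) = -37 + 7722 = 7685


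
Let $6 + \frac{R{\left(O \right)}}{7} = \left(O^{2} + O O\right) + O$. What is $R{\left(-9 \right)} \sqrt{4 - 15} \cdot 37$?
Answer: $38073 i \sqrt{11} \approx 1.2627 \cdot 10^{5} i$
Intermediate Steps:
$R{\left(O \right)} = -42 + 7 O + 14 O^{2}$ ($R{\left(O \right)} = -42 + 7 \left(\left(O^{2} + O O\right) + O\right) = -42 + 7 \left(\left(O^{2} + O^{2}\right) + O\right) = -42 + 7 \left(2 O^{2} + O\right) = -42 + 7 \left(O + 2 O^{2}\right) = -42 + \left(7 O + 14 O^{2}\right) = -42 + 7 O + 14 O^{2}$)
$R{\left(-9 \right)} \sqrt{4 - 15} \cdot 37 = \left(-42 + 7 \left(-9\right) + 14 \left(-9\right)^{2}\right) \sqrt{4 - 15} \cdot 37 = \left(-42 - 63 + 14 \cdot 81\right) \sqrt{-11} \cdot 37 = \left(-42 - 63 + 1134\right) i \sqrt{11} \cdot 37 = 1029 i \sqrt{11} \cdot 37 = 38073 i \sqrt{11}$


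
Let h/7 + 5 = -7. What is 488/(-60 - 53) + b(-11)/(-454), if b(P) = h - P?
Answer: -213303/51302 ≈ -4.1578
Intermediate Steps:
h = -84 (h = -35 + 7*(-7) = -35 - 49 = -84)
b(P) = -84 - P
488/(-60 - 53) + b(-11)/(-454) = 488/(-60 - 53) + (-84 - 1*(-11))/(-454) = 488/(-113) + (-84 + 11)*(-1/454) = 488*(-1/113) - 73*(-1/454) = -488/113 + 73/454 = -213303/51302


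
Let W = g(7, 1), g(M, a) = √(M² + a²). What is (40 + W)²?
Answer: 1650 + 400*√2 ≈ 2215.7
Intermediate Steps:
W = 5*√2 (W = √(7² + 1²) = √(49 + 1) = √50 = 5*√2 ≈ 7.0711)
(40 + W)² = (40 + 5*√2)²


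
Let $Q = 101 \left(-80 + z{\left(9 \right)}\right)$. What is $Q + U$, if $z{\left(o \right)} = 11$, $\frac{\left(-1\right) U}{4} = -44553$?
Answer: $171243$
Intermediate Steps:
$U = 178212$ ($U = \left(-4\right) \left(-44553\right) = 178212$)
$Q = -6969$ ($Q = 101 \left(-80 + 11\right) = 101 \left(-69\right) = -6969$)
$Q + U = -6969 + 178212 = 171243$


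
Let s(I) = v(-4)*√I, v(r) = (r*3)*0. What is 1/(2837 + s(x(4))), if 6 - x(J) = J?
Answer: 1/2837 ≈ 0.00035249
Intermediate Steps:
v(r) = 0 (v(r) = (3*r)*0 = 0)
x(J) = 6 - J
s(I) = 0 (s(I) = 0*√I = 0)
1/(2837 + s(x(4))) = 1/(2837 + 0) = 1/2837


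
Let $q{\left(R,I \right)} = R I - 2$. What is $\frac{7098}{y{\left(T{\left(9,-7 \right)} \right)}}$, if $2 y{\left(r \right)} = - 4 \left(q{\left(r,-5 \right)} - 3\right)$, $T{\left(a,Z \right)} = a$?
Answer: $\frac{3549}{50} \approx 70.98$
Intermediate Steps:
$q{\left(R,I \right)} = -2 + I R$ ($q{\left(R,I \right)} = I R - 2 = -2 + I R$)
$y{\left(r \right)} = 10 + 10 r$ ($y{\left(r \right)} = \frac{\left(-4\right) \left(\left(-2 - 5 r\right) - 3\right)}{2} = \frac{\left(-4\right) \left(-5 - 5 r\right)}{2} = \frac{20 + 20 r}{2} = 10 + 10 r$)
$\frac{7098}{y{\left(T{\left(9,-7 \right)} \right)}} = \frac{7098}{10 + 10 \cdot 9} = \frac{7098}{10 + 90} = \frac{7098}{100} = 7098 \cdot \frac{1}{100} = \frac{3549}{50}$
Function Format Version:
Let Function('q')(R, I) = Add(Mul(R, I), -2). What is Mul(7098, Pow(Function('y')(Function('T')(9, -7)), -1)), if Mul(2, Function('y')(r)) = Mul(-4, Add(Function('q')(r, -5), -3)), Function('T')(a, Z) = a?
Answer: Rational(3549, 50) ≈ 70.980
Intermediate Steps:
Function('q')(R, I) = Add(-2, Mul(I, R)) (Function('q')(R, I) = Add(Mul(I, R), -2) = Add(-2, Mul(I, R)))
Function('y')(r) = Add(10, Mul(10, r)) (Function('y')(r) = Mul(Rational(1, 2), Mul(-4, Add(Add(-2, Mul(-5, r)), -3))) = Mul(Rational(1, 2), Mul(-4, Add(-5, Mul(-5, r)))) = Mul(Rational(1, 2), Add(20, Mul(20, r))) = Add(10, Mul(10, r)))
Mul(7098, Pow(Function('y')(Function('T')(9, -7)), -1)) = Mul(7098, Pow(Add(10, Mul(10, 9)), -1)) = Mul(7098, Pow(Add(10, 90), -1)) = Mul(7098, Pow(100, -1)) = Mul(7098, Rational(1, 100)) = Rational(3549, 50)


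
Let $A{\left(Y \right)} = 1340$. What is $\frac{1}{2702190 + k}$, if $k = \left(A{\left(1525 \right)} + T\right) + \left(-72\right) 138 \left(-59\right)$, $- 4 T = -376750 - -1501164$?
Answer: $\frac{2}{6017301} \approx 3.3237 \cdot 10^{-7}$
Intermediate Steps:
$T = - \frac{562207}{2}$ ($T = - \frac{-376750 - -1501164}{4} = - \frac{-376750 + 1501164}{4} = \left(- \frac{1}{4}\right) 1124414 = - \frac{562207}{2} \approx -2.811 \cdot 10^{5}$)
$k = \frac{612921}{2}$ ($k = \left(1340 - \frac{562207}{2}\right) + \left(-72\right) 138 \left(-59\right) = - \frac{559527}{2} - -586224 = - \frac{559527}{2} + 586224 = \frac{612921}{2} \approx 3.0646 \cdot 10^{5}$)
$\frac{1}{2702190 + k} = \frac{1}{2702190 + \frac{612921}{2}} = \frac{1}{\frac{6017301}{2}} = \frac{2}{6017301}$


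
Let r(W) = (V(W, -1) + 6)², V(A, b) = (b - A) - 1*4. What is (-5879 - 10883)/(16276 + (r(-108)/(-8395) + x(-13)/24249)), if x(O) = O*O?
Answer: -1706123145255/1656512207183 ≈ -1.0299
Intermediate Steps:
V(A, b) = -4 + b - A (V(A, b) = (b - A) - 4 = -4 + b - A)
r(W) = (1 - W)² (r(W) = ((-4 - 1 - W) + 6)² = ((-5 - W) + 6)² = (1 - W)²)
x(O) = O²
(-5879 - 10883)/(16276 + (r(-108)/(-8395) + x(-13)/24249)) = (-5879 - 10883)/(16276 + ((-1 - 108)²/(-8395) + (-13)²/24249)) = -16762/(16276 + ((-109)²*(-1/8395) + 169*(1/24249))) = -16762/(16276 + (11881*(-1/8395) + 169/24249)) = -16762/(16276 + (-11881/8395 + 169/24249)) = -16762/(16276 - 286683614/203570355) = -16762/3313024414366/203570355 = -16762*203570355/3313024414366 = -1706123145255/1656512207183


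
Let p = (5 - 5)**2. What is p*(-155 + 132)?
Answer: 0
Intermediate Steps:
p = 0 (p = 0**2 = 0)
p*(-155 + 132) = 0*(-155 + 132) = 0*(-23) = 0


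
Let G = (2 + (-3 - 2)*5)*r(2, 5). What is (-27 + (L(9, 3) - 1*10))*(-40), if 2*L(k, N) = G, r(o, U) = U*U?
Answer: 12980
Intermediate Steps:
r(o, U) = U**2
G = -575 (G = (2 + (-3 - 2)*5)*5**2 = (2 - 5*5)*25 = (2 - 25)*25 = -23*25 = -575)
L(k, N) = -575/2 (L(k, N) = (1/2)*(-575) = -575/2)
(-27 + (L(9, 3) - 1*10))*(-40) = (-27 + (-575/2 - 1*10))*(-40) = (-27 + (-575/2 - 10))*(-40) = (-27 - 595/2)*(-40) = -649/2*(-40) = 12980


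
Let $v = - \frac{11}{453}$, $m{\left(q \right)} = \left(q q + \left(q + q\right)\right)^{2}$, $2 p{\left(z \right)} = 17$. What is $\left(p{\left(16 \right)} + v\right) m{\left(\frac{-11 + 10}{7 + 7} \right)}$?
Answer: $\frac{266571}{1657376} \approx 0.16084$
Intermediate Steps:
$p{\left(z \right)} = \frac{17}{2}$ ($p{\left(z \right)} = \frac{1}{2} \cdot 17 = \frac{17}{2}$)
$m{\left(q \right)} = \left(q^{2} + 2 q\right)^{2}$
$v = - \frac{11}{453}$ ($v = \left(-11\right) \frac{1}{453} = - \frac{11}{453} \approx -0.024283$)
$\left(p{\left(16 \right)} + v\right) m{\left(\frac{-11 + 10}{7 + 7} \right)} = \left(\frac{17}{2} - \frac{11}{453}\right) \left(\frac{-11 + 10}{7 + 7}\right)^{2} \left(2 + \frac{-11 + 10}{7 + 7}\right)^{2} = \frac{7679 \left(- \frac{1}{14}\right)^{2} \left(2 - \frac{1}{14}\right)^{2}}{906} = \frac{7679 \frac{\left(\frac{27}{14}\right)^{2}}{196}}{906} = \frac{7679 \cdot \frac{1}{196} \cdot \frac{729}{196}}{906} = \frac{7679}{906} \cdot \frac{729}{38416} = \frac{266571}{1657376}$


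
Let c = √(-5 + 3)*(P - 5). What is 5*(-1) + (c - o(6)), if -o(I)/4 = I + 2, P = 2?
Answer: 27 - 3*I*√2 ≈ 27.0 - 4.2426*I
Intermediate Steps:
o(I) = -8 - 4*I (o(I) = -4*(I + 2) = -4*(2 + I) = -8 - 4*I)
c = -3*I*√2 (c = √(-5 + 3)*(2 - 5) = √(-2)*(-3) = (I*√2)*(-3) = -3*I*√2 ≈ -4.2426*I)
5*(-1) + (c - o(6)) = 5*(-1) + (-3*I*√2 - (-8 - 4*6)) = -5 + (-3*I*√2 - (-8 - 24)) = -5 + (-3*I*√2 - 1*(-32)) = -5 + (-3*I*√2 + 32) = -5 + (32 - 3*I*√2) = 27 - 3*I*√2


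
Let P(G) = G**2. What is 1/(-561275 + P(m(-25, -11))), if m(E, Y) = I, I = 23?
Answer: -1/560746 ≈ -1.7833e-6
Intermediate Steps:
m(E, Y) = 23
1/(-561275 + P(m(-25, -11))) = 1/(-561275 + 23**2) = 1/(-561275 + 529) = 1/(-560746) = -1/560746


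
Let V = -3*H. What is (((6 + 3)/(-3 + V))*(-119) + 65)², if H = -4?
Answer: 2916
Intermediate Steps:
V = 12 (V = -3*(-4) = 12)
(((6 + 3)/(-3 + V))*(-119) + 65)² = (((6 + 3)/(-3 + 12))*(-119) + 65)² = ((9/9)*(-119) + 65)² = ((9*(⅑))*(-119) + 65)² = (1*(-119) + 65)² = (-119 + 65)² = (-54)² = 2916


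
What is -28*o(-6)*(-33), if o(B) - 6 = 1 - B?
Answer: 12012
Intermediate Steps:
o(B) = 7 - B (o(B) = 6 + (1 - B) = 7 - B)
-28*o(-6)*(-33) = -28*(7 - 1*(-6))*(-33) = -28*(7 + 6)*(-33) = -28*13*(-33) = -364*(-33) = 12012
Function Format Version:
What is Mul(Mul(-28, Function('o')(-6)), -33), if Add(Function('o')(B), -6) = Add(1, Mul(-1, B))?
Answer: 12012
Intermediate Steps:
Function('o')(B) = Add(7, Mul(-1, B)) (Function('o')(B) = Add(6, Add(1, Mul(-1, B))) = Add(7, Mul(-1, B)))
Mul(Mul(-28, Function('o')(-6)), -33) = Mul(Mul(-28, Add(7, Mul(-1, -6))), -33) = Mul(Mul(-28, Add(7, 6)), -33) = Mul(Mul(-28, 13), -33) = Mul(-364, -33) = 12012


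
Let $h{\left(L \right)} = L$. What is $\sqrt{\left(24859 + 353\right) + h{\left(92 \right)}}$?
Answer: $2 \sqrt{6326} \approx 159.07$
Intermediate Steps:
$\sqrt{\left(24859 + 353\right) + h{\left(92 \right)}} = \sqrt{\left(24859 + 353\right) + 92} = \sqrt{25212 + 92} = \sqrt{25304} = 2 \sqrt{6326}$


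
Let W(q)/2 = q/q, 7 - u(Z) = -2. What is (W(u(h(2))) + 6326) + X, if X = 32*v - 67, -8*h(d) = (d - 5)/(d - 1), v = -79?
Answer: 3733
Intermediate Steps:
h(d) = -(-5 + d)/(8*(-1 + d)) (h(d) = -(d - 5)/(8*(d - 1)) = -(-5 + d)/(8*(-1 + d)))
u(Z) = 9 (u(Z) = 7 - 1*(-2) = 7 + 2 = 9)
W(q) = 2 (W(q) = 2*(q/q) = 2*1 = 2)
X = -2595 (X = 32*(-79) - 67 = -2528 - 67 = -2595)
(W(u(h(2))) + 6326) + X = (2 + 6326) - 2595 = 6328 - 2595 = 3733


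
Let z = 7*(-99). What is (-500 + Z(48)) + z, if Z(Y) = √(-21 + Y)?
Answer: -1193 + 3*√3 ≈ -1187.8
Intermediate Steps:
z = -693
(-500 + Z(48)) + z = (-500 + √(-21 + 48)) - 693 = (-500 + √27) - 693 = (-500 + 3*√3) - 693 = -1193 + 3*√3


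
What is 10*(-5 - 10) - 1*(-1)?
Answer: -149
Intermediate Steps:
10*(-5 - 10) - 1*(-1) = 10*(-15) + 1 = -150 + 1 = -149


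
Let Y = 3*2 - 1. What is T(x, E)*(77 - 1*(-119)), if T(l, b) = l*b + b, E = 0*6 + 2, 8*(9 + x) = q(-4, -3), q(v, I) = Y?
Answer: -2891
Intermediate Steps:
Y = 5 (Y = 6 - 1 = 5)
q(v, I) = 5
x = -67/8 (x = -9 + (⅛)*5 = -9 + 5/8 = -67/8 ≈ -8.3750)
E = 2 (E = 0 + 2 = 2)
T(l, b) = b + b*l (T(l, b) = b*l + b = b + b*l)
T(x, E)*(77 - 1*(-119)) = (2*(1 - 67/8))*(77 - 1*(-119)) = (2*(-59/8))*(77 + 119) = -59/4*196 = -2891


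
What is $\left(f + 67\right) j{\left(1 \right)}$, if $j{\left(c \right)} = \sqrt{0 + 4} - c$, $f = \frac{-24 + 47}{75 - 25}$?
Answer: $\frac{3373}{50} \approx 67.46$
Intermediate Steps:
$f = \frac{23}{50} \approx 0.46$
$j{\left(c \right)} = 2 - c$ ($j{\left(c \right)} = \sqrt{4} - c = 2 - c$)
$\left(f + 67\right) j{\left(1 \right)} = \left(\frac{23}{50} + 67\right) \left(2 - 1\right) = \frac{3373 \left(2 - 1\right)}{50} = \frac{3373}{50} \cdot 1 = \frac{3373}{50}$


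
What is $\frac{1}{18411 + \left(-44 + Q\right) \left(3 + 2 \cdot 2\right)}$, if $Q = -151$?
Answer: $\frac{1}{17046} \approx 5.8665 \cdot 10^{-5}$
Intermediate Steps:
$\frac{1}{18411 + \left(-44 + Q\right) \left(3 + 2 \cdot 2\right)} = \frac{1}{18411 + \left(-44 - 151\right) \left(3 + 2 \cdot 2\right)} = \frac{1}{18411 - 195 \left(3 + 4\right)} = \frac{1}{18411 - 1365} = \frac{1}{17046}$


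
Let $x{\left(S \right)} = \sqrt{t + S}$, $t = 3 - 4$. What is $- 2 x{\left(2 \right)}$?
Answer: $-2$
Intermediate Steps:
$t = -1$ ($t = 3 - 4 = -1$)
$x{\left(S \right)} = \sqrt{-1 + S}$
$- 2 x{\left(2 \right)} = - 2 \sqrt{-1 + 2} = - 2 \sqrt{1} = \left(-2\right) 1 = -2$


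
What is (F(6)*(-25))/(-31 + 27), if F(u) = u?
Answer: 75/2 ≈ 37.500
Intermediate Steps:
(F(6)*(-25))/(-31 + 27) = (6*(-25))/(-31 + 27) = -150/(-4) = -150*(-¼) = 75/2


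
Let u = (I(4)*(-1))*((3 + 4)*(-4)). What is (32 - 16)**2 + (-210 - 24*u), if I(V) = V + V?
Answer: -5330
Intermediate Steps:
I(V) = 2*V
u = 224 (u = ((2*4)*(-1))*((3 + 4)*(-4)) = (8*(-1))*(7*(-4)) = -8*(-28) = 224)
(32 - 16)**2 + (-210 - 24*u) = (32 - 16)**2 + (-210 - 24*224) = 16**2 + (-210 - 5376) = 256 - 5586 = -5330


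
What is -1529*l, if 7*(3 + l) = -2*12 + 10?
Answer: 7645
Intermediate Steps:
l = -5 (l = -3 + (-2*12 + 10)/7 = -3 + (-24 + 10)/7 = -3 + (1/7)*(-14) = -3 - 2 = -5)
-1529*l = -1529*(-5) = 7645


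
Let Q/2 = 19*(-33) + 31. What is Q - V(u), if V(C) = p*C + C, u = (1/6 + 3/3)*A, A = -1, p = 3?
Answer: -3562/3 ≈ -1187.3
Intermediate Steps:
Q = -1192 (Q = 2*(19*(-33) + 31) = 2*(-627 + 31) = 2*(-596) = -1192)
u = -7/6 (u = (1/6 + 3/3)*(-1) = (1*(⅙) + 3*(⅓))*(-1) = (⅙ + 1)*(-1) = (7/6)*(-1) = -7/6 ≈ -1.1667)
V(C) = 4*C (V(C) = 3*C + C = 4*C)
Q - V(u) = -1192 - 4*(-7)/6 = -1192 - 1*(-14/3) = -1192 + 14/3 = -3562/3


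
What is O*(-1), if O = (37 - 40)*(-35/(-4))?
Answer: 105/4 ≈ 26.250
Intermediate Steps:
O = -105/4 (O = -(-105)*(-1)/4 = -3*35/4 = -105/4 ≈ -26.250)
O*(-1) = -105/4*(-1) = 105/4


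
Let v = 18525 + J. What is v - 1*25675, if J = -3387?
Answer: -10537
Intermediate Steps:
v = 15138 (v = 18525 - 3387 = 15138)
v - 1*25675 = 15138 - 1*25675 = 15138 - 25675 = -10537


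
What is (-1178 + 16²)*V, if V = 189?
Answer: -174258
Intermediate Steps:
(-1178 + 16²)*V = (-1178 + 16²)*189 = (-1178 + 256)*189 = -922*189 = -174258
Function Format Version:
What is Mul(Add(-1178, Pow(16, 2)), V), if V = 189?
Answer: -174258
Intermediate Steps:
Mul(Add(-1178, Pow(16, 2)), V) = Mul(Add(-1178, Pow(16, 2)), 189) = Mul(Add(-1178, 256), 189) = Mul(-922, 189) = -174258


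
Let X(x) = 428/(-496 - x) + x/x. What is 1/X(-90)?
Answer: -203/11 ≈ -18.455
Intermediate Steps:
X(x) = 1 + 428/(-496 - x) (X(x) = 428/(-496 - x) + 1 = 1 + 428/(-496 - x))
1/X(-90) = 1/((68 - 90)/(496 - 90)) = 1/(-22/406) = 1/((1/406)*(-22)) = 1/(-11/203) = -203/11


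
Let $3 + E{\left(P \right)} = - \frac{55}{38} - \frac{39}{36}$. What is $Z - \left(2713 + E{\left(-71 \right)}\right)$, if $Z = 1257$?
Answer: $- \frac{330707}{228} \approx -1450.5$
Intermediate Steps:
$E{\left(P \right)} = - \frac{1261}{228}$ ($E{\left(P \right)} = -3 - \left(\frac{13}{12} + \frac{55}{38}\right) = -3 - \frac{577}{228} = - \frac{1261}{228}$)
$Z - \left(2713 + E{\left(-71 \right)}\right) = 1257 + \left(\left(3674 - - \frac{1261}{228}\right) - 6387\right) = 1257 + \left(\left(3674 + \frac{1261}{228}\right) - 6387\right) = 1257 + \left(\frac{838933}{228} - 6387\right) = 1257 - \frac{617303}{228} = - \frac{330707}{228}$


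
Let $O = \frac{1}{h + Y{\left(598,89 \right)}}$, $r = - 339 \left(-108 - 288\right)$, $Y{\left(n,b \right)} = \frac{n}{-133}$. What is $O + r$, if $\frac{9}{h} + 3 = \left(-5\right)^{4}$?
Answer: $\frac{49772088470}{370759} \approx 1.3424 \cdot 10^{5}$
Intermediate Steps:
$Y{\left(n,b \right)} = - \frac{n}{133}$ ($Y{\left(n,b \right)} = n \left(- \frac{1}{133}\right) = - \frac{n}{133}$)
$r = 134244$ ($r = \left(-339\right) \left(-396\right) = 134244$)
$h = \frac{9}{622}$ ($h = \frac{9}{-3 + \left(-5\right)^{4}} = \frac{9}{-3 + 625} = \frac{9}{622} \approx 0.014469$)
$O = - \frac{82726}{370759}$ ($O = \frac{1}{\frac{9}{622} - \frac{598}{133}} = \frac{1}{- \frac{370759}{82726}} = - \frac{82726}{370759} \approx -0.22313$)
$O + r = - \frac{82726}{370759} + 134244 = \frac{49772088470}{370759}$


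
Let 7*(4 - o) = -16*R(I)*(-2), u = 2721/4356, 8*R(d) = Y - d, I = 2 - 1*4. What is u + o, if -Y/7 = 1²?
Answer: 76045/10164 ≈ 7.4818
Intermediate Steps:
I = -2 (I = 2 - 4 = -2)
Y = -7 (Y = -7*1² = -7*1 = -7)
R(d) = -7/8 - d/8 (R(d) = (-7 - d)/8 = -7/8 - d/8)
u = 907/1452 (u = 2721*(1/4356) = 907/1452 ≈ 0.62466)
o = 48/7 (o = 4 - (-16*(-7/8 - ⅛*(-2)))*(-2)/7 = 4 - (-16*(-7/8 + ¼))*(-2)/7 = 4 - (-16*(-5/8))*(-2)/7 = 4 - 10*(-2)/7 = 4 - ⅐*(-20) = 4 + 20/7 = 48/7 ≈ 6.8571)
u + o = 907/1452 + 48/7 = 76045/10164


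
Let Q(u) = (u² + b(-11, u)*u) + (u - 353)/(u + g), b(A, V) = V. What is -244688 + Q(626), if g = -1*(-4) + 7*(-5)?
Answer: 45820479/85 ≈ 5.3906e+5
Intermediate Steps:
g = -31 (g = 4 - 35 = -31)
Q(u) = 2*u² + (-353 + u)/(-31 + u) (Q(u) = (u² + u*u) + (u - 353)/(u - 31) = (u² + u²) + (-353 + u)/(-31 + u) = 2*u² + (-353 + u)/(-31 + u))
-244688 + Q(626) = -244688 + (-353 + 626 - 62*626² + 2*626³)/(-31 + 626) = -244688 + (-353 + 626 - 62*391876 + 2*245314376)/595 = -244688 + (-353 + 626 - 24296312 + 490628752)/595 = -244688 + (1/595)*466332713 = -244688 + 66618959/85 = 45820479/85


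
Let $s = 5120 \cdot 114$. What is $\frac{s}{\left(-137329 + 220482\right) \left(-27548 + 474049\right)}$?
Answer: $\frac{583680}{37127897653} \approx 1.5721 \cdot 10^{-5}$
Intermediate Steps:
$s = 583680$
$\frac{s}{\left(-137329 + 220482\right) \left(-27548 + 474049\right)} = \frac{583680}{\left(-137329 + 220482\right) \left(-27548 + 474049\right)} = \frac{583680}{83153 \cdot 446501} = \frac{583680}{37127897653}$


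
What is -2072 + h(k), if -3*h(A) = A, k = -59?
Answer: -6157/3 ≈ -2052.3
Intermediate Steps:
h(A) = -A/3
-2072 + h(k) = -2072 - ⅓*(-59) = -2072 + 59/3 = -6157/3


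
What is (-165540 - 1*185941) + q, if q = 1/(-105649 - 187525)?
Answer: -103045090695/293174 ≈ -3.5148e+5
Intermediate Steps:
q = -1/293174 (q = 1/(-293174) = -1/293174 ≈ -3.4109e-6)
(-165540 - 1*185941) + q = (-165540 - 1*185941) - 1/293174 = (-165540 - 185941) - 1/293174 = -351481 - 1/293174 = -103045090695/293174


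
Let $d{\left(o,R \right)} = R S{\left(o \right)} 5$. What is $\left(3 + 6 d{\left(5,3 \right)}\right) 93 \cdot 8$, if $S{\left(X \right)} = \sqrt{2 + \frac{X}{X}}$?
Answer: $2232 + 66960 \sqrt{3} \approx 1.1821 \cdot 10^{5}$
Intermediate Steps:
$S{\left(X \right)} = \sqrt{3}$ ($S{\left(X \right)} = \sqrt{2 + 1} = \sqrt{3}$)
$d{\left(o,R \right)} = 5 R \sqrt{3}$ ($d{\left(o,R \right)} = R \sqrt{3} \cdot 5 = 5 R \sqrt{3}$)
$\left(3 + 6 d{\left(5,3 \right)}\right) 93 \cdot 8 = \left(3 + 6 \cdot 5 \cdot 3 \sqrt{3}\right) 93 \cdot 8 = \left(3 + 6 \cdot 15 \sqrt{3}\right) 93 \cdot 8 = \left(3 + 90 \sqrt{3}\right) 93 \cdot 8 = \left(279 + 8370 \sqrt{3}\right) 8 = 2232 + 66960 \sqrt{3}$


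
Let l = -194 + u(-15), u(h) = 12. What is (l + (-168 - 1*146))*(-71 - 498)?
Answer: 282224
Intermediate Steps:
l = -182 (l = -194 + 12 = -182)
(l + (-168 - 1*146))*(-71 - 498) = (-182 + (-168 - 1*146))*(-71 - 498) = (-182 + (-168 - 146))*(-569) = (-182 - 314)*(-569) = -496*(-569) = 282224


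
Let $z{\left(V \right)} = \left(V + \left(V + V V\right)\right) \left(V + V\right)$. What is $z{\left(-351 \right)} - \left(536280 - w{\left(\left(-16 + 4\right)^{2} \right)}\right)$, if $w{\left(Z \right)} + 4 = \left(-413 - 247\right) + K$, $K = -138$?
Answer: $-86531380$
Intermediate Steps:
$w{\left(Z \right)} = -802$ ($w{\left(Z \right)} = -4 - 798 = -802$)
$z{\left(V \right)} = 2 V \left(V^{2} + 2 V\right)$ ($z{\left(V \right)} = \left(V + \left(V + V^{2}\right)\right) 2 V = \left(V^{2} + 2 V\right) 2 V = 2 V \left(V^{2} + 2 V\right)$)
$z{\left(-351 \right)} - \left(536280 - w{\left(\left(-16 + 4\right)^{2} \right)}\right) = 2 \left(-351\right)^{2} \left(2 - 351\right) - \left(536280 - -802\right) = 2 \cdot 123201 \left(-349\right) - \left(536280 + 802\right) = -85994298 - 537082 = -86531380$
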